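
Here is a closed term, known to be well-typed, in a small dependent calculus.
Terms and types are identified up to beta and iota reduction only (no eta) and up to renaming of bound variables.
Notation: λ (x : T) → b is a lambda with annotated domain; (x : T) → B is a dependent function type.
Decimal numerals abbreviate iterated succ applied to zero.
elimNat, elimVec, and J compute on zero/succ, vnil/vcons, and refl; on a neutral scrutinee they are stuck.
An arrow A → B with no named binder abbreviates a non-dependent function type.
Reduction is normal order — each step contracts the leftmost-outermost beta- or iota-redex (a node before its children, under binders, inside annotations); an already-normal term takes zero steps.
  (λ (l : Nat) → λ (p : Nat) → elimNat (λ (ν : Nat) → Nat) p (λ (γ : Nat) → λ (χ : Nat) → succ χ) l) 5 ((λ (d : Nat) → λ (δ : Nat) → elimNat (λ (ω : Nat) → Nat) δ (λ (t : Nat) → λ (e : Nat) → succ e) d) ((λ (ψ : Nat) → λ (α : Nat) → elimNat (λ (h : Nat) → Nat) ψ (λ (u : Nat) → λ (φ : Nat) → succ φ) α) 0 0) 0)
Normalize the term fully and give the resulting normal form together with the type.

normal form:
  5
inferred type:
  Nat
observation: 24 normal-order steps separate the term from its normal form.


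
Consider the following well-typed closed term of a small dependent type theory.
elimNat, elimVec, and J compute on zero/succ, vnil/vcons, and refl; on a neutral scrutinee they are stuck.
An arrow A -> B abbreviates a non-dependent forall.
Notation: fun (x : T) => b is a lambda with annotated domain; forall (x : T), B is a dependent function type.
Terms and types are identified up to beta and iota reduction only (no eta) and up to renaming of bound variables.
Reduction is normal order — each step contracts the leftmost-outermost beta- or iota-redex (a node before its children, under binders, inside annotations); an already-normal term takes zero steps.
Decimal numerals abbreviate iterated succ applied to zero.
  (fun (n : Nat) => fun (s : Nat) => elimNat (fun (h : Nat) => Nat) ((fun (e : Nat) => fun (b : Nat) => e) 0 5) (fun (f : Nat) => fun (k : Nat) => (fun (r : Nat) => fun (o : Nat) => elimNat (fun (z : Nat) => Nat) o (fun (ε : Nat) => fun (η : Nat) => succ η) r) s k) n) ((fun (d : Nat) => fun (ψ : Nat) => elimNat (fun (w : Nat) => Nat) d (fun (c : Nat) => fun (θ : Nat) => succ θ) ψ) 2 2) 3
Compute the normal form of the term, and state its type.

resulting normal form:
  12
type:
  Nat
observation: the first redex contracted is a beta-redex; the normal form is reached in 38 normal-order steps.


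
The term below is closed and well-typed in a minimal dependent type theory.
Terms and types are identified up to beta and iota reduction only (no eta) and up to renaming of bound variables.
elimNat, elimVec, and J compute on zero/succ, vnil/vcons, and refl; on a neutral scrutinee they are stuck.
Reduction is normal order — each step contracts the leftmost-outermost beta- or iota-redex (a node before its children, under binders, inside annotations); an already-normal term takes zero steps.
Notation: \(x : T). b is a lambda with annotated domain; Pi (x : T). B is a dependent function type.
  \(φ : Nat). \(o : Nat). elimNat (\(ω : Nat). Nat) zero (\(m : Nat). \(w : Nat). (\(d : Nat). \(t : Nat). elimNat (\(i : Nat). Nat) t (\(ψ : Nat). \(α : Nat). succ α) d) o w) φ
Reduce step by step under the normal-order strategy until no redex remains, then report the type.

normal-order reduction:
  \(φ : Nat). \(o : Nat). elimNat (\(ω : Nat). Nat) zero (\(m : Nat). \(w : Nat). (\(d : Nat). \(t : Nat). elimNat (\(i : Nat). Nat) t (\(ψ : Nat). \(α : Nat). succ α) d) o w) φ
  ~> \(φ : Nat). \(o : Nat). elimNat (\(ω : Nat). Nat) zero (\(m : Nat). \(w : Nat). (\(d : Nat). elimNat (\(t : Nat). Nat) d (\(i : Nat). \(ψ : Nat). succ ψ) o) w) φ
  ~> \(φ : Nat). \(o : Nat). elimNat (\(ω : Nat). Nat) zero (\(m : Nat). \(w : Nat). elimNat (\(d : Nat). Nat) w (\(t : Nat). \(i : Nat). succ i) o) φ
the term's type:
  Pi (φ : Nat). Pi (o : Nat). Nat


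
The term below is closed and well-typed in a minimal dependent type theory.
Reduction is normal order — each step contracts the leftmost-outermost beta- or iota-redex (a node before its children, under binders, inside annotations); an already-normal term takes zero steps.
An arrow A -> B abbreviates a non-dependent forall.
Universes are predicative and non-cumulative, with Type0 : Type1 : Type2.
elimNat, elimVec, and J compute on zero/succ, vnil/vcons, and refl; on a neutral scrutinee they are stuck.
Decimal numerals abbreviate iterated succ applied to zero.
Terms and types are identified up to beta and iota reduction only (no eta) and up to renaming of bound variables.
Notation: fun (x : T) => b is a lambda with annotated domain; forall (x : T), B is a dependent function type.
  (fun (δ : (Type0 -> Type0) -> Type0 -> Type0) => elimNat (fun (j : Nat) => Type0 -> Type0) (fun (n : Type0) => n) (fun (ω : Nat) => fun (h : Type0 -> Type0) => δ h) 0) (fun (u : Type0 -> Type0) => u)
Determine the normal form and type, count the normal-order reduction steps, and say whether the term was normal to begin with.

normal form:
  fun (δ : Type0) => δ
inferred type:
  Type0 -> Type0
steps to reach normal form (normal order): 2
already normal: no
first contracted redex: a beta-redex


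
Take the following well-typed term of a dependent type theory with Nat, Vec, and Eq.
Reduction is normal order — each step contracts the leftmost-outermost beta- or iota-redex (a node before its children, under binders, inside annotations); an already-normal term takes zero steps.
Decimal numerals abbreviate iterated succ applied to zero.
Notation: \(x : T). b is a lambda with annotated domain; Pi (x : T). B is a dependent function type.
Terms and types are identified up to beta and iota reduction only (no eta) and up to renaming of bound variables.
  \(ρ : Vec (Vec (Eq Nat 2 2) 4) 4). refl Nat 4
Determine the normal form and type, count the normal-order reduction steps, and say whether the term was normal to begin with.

resulting normal form:
  \(ρ : Vec (Vec (Eq Nat 2 2) 4) 4). refl Nat 4
the term's type:
  Pi (ρ : Vec (Vec (Eq Nat 2 2) 4) 4). Eq Nat 4 4
steps to reach normal form (normal order): 0
started in normal form: yes


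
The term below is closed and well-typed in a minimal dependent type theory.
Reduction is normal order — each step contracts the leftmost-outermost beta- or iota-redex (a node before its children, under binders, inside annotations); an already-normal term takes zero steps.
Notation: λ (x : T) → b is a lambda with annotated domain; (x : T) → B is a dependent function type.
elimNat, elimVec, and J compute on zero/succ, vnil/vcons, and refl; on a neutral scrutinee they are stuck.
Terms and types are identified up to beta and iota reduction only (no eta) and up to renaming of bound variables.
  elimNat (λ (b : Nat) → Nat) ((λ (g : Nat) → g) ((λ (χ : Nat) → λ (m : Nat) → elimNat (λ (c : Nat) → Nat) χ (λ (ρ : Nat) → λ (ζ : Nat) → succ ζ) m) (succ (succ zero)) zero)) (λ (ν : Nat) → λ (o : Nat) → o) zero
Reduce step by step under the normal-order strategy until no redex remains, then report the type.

reduction (normal order):
  elimNat (λ (b : Nat) → Nat) ((λ (g : Nat) → g) ((λ (χ : Nat) → λ (m : Nat) → elimNat (λ (c : Nat) → Nat) χ (λ (ρ : Nat) → λ (ζ : Nat) → succ ζ) m) (succ (succ zero)) zero)) (λ (ν : Nat) → λ (o : Nat) → o) zero
  ~> (λ (b : Nat) → b) ((λ (g : Nat) → λ (χ : Nat) → elimNat (λ (m : Nat) → Nat) g (λ (c : Nat) → λ (ρ : Nat) → succ ρ) χ) (succ (succ zero)) zero)
  ~> (λ (b : Nat) → λ (g : Nat) → elimNat (λ (χ : Nat) → Nat) b (λ (m : Nat) → λ (c : Nat) → succ c) g) (succ (succ zero)) zero
  ~> (λ (b : Nat) → elimNat (λ (g : Nat) → Nat) (succ (succ zero)) (λ (χ : Nat) → λ (m : Nat) → succ m) b) zero
  ~> elimNat (λ (b : Nat) → Nat) (succ (succ zero)) (λ (g : Nat) → λ (χ : Nat) → succ χ) zero
  ~> succ (succ zero)
type:
  Nat


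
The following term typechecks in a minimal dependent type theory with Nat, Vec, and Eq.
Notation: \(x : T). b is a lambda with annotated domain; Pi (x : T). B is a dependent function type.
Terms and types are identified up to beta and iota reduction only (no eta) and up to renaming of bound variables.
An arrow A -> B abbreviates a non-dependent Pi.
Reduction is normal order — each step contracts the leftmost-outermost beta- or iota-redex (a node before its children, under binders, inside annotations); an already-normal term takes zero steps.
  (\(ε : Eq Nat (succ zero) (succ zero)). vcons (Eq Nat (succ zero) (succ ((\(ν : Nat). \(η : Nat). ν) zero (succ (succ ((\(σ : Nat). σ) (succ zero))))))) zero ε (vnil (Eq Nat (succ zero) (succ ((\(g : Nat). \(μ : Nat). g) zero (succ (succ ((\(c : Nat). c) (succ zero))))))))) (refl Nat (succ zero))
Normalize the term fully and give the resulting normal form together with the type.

resulting normal form:
  vcons (Eq Nat (succ zero) (succ zero)) zero (refl Nat (succ zero)) (vnil (Eq Nat (succ zero) (succ zero)))
inferred type:
  Vec (Eq Nat (succ zero) (succ zero)) (succ zero)
observation: the first redex contracted is a beta-redex; the normal form is reached in 5 normal-order steps.


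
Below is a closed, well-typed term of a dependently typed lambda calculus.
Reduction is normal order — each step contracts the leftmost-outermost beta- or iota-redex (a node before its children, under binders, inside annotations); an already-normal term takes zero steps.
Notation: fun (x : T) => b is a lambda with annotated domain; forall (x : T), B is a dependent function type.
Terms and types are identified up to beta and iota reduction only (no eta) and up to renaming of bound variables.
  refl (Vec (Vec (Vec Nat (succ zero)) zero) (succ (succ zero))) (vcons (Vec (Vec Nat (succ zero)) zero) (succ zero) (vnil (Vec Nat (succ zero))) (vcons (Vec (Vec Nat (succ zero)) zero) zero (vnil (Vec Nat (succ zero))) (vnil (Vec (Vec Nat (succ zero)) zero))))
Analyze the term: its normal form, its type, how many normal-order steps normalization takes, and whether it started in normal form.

normal form:
  refl (Vec (Vec (Vec Nat (succ zero)) zero) (succ (succ zero))) (vcons (Vec (Vec Nat (succ zero)) zero) (succ zero) (vnil (Vec Nat (succ zero))) (vcons (Vec (Vec Nat (succ zero)) zero) zero (vnil (Vec Nat (succ zero))) (vnil (Vec (Vec Nat (succ zero)) zero))))
the term's type:
  Eq (Vec (Vec (Vec Nat (succ zero)) zero) (succ (succ zero))) (vcons (Vec (Vec Nat (succ zero)) zero) (succ zero) (vnil (Vec Nat (succ zero))) (vcons (Vec (Vec Nat (succ zero)) zero) zero (vnil (Vec Nat (succ zero))) (vnil (Vec (Vec Nat (succ zero)) zero)))) (vcons (Vec (Vec Nat (succ zero)) zero) (succ zero) (vnil (Vec Nat (succ zero))) (vcons (Vec (Vec Nat (succ zero)) zero) zero (vnil (Vec Nat (succ zero))) (vnil (Vec (Vec Nat (succ zero)) zero))))
normal-order step count: 0
term was already normal: yes


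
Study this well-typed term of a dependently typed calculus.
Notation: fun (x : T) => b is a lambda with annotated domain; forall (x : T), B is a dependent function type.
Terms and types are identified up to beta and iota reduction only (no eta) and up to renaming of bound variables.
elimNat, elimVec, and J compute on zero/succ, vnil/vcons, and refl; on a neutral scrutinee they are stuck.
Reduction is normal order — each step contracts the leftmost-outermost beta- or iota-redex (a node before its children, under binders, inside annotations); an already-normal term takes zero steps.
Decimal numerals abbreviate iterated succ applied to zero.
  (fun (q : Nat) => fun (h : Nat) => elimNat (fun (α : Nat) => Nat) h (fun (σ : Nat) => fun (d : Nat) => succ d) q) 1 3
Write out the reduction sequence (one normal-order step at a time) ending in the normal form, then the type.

normal-order reduction:
  (fun (q : Nat) => fun (h : Nat) => elimNat (fun (α : Nat) => Nat) h (fun (σ : Nat) => fun (d : Nat) => succ d) q) 1 3
  ~> (fun (q : Nat) => elimNat (fun (h : Nat) => Nat) q (fun (α : Nat) => fun (σ : Nat) => succ σ) 1) 3
  ~> elimNat (fun (q : Nat) => Nat) 3 (fun (h : Nat) => fun (α : Nat) => succ α) 1
  ~> (fun (q : Nat) => fun (h : Nat) => succ h) 0 (elimNat (fun (α : Nat) => Nat) 3 (fun (σ : Nat) => fun (d : Nat) => succ d) 0)
  ~> (fun (q : Nat) => succ q) (elimNat (fun (h : Nat) => Nat) 3 (fun (α : Nat) => fun (σ : Nat) => succ σ) 0)
  ~> succ (elimNat (fun (q : Nat) => Nat) 3 (fun (h : Nat) => fun (α : Nat) => succ α) 0)
  ~> 4
the term's type:
  Nat


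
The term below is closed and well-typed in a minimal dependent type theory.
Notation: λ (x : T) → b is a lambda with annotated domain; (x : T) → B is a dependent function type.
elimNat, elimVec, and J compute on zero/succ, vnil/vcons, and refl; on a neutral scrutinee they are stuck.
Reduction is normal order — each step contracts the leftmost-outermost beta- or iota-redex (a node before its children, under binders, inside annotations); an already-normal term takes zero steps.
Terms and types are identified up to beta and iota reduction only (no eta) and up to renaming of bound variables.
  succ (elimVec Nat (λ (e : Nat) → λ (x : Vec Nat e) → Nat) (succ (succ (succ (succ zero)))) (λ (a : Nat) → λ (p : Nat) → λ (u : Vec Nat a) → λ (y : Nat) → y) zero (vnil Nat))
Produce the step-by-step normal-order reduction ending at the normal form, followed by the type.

normal-order reduction:
  succ (elimVec Nat (λ (e : Nat) → λ (x : Vec Nat e) → Nat) (succ (succ (succ (succ zero)))) (λ (a : Nat) → λ (p : Nat) → λ (u : Vec Nat a) → λ (y : Nat) → y) zero (vnil Nat))
  ~> succ (succ (succ (succ (succ zero))))
type:
  Nat


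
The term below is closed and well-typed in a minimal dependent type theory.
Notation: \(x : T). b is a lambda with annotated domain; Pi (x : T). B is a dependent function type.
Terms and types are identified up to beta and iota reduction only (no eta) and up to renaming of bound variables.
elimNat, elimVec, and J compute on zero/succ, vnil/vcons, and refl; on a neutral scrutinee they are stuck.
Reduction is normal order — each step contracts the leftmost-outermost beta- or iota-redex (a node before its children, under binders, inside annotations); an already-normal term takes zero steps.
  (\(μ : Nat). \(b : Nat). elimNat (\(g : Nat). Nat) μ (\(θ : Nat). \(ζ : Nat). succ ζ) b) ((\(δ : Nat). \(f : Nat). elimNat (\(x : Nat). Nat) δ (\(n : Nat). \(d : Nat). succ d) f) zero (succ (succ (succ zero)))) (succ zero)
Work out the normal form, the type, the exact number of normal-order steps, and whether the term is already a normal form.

resulting normal form:
  succ (succ (succ (succ zero)))
inferred type:
  Nat
reduction steps (normal order): 18
already normal: no
first redex: a beta-redex


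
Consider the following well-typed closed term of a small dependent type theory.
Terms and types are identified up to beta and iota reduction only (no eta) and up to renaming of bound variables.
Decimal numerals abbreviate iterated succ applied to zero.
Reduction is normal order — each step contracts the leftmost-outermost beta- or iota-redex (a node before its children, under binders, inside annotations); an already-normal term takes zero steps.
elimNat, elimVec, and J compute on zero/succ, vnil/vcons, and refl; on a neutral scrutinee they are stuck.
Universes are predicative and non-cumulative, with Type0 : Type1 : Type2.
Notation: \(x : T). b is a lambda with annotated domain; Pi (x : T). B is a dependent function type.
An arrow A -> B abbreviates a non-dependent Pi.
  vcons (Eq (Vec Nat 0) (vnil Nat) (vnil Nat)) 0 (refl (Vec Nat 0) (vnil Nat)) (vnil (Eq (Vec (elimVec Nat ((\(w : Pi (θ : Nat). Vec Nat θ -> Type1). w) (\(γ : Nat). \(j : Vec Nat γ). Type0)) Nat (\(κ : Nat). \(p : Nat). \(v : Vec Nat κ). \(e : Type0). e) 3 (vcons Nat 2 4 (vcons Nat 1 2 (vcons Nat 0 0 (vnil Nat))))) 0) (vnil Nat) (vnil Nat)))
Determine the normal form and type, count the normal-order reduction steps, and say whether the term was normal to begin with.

normal form:
  vcons (Eq (Vec Nat 0) (vnil Nat) (vnil Nat)) 0 (refl (Vec Nat 0) (vnil Nat)) (vnil (Eq (Vec Nat 0) (vnil Nat) (vnil Nat)))
the term's type:
  Vec (Eq (Vec Nat 0) (vnil Nat) (vnil Nat)) 1
reduction steps (normal order): 16
started in normal form: no
first contracted redex: an elimVec iota-redex


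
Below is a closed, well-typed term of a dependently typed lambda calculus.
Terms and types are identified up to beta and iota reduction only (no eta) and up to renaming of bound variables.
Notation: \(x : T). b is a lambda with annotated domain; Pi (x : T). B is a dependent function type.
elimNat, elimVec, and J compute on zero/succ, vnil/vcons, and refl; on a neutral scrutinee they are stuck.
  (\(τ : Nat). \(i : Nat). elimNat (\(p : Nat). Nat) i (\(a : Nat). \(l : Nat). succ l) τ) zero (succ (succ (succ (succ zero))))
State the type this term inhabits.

inferred type:
  Nat


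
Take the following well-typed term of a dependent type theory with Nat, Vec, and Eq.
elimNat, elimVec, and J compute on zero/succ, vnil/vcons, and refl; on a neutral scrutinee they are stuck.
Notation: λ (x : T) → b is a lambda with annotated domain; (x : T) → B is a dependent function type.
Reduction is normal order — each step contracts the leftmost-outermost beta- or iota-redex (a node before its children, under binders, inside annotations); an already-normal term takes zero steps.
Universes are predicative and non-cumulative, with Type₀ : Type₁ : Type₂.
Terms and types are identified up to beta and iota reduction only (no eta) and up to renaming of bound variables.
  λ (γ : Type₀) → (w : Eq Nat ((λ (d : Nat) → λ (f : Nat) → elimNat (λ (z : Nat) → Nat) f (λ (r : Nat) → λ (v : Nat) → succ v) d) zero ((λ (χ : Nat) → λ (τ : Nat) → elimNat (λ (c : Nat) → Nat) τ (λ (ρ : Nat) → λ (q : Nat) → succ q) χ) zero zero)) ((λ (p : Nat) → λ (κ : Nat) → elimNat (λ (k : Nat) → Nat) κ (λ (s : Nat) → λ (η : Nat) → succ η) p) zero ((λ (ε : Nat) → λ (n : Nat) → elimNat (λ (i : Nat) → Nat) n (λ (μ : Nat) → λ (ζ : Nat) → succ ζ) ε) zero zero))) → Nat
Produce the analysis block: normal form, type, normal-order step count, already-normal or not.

resulting normal form:
  λ (γ : Type₀) → (w : Eq Nat zero zero) → Nat
type:
  (γ : Type₀) → Type₀
normal-order step count: 12
started in normal form: no
first contracted redex: a beta-redex


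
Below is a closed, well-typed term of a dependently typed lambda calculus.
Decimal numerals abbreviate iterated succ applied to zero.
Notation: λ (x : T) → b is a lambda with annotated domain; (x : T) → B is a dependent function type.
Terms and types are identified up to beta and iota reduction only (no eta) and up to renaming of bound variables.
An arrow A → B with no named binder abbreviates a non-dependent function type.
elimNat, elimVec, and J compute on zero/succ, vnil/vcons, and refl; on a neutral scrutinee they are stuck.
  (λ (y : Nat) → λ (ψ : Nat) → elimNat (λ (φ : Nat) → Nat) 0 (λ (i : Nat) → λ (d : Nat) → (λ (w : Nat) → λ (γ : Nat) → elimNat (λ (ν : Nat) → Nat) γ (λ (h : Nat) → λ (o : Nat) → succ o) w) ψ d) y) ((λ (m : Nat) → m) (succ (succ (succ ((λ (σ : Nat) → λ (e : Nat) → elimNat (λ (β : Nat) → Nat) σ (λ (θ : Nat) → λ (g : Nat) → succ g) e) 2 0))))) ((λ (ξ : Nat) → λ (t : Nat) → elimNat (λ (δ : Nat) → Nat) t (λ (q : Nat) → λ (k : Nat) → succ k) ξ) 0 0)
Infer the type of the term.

type:
  Nat


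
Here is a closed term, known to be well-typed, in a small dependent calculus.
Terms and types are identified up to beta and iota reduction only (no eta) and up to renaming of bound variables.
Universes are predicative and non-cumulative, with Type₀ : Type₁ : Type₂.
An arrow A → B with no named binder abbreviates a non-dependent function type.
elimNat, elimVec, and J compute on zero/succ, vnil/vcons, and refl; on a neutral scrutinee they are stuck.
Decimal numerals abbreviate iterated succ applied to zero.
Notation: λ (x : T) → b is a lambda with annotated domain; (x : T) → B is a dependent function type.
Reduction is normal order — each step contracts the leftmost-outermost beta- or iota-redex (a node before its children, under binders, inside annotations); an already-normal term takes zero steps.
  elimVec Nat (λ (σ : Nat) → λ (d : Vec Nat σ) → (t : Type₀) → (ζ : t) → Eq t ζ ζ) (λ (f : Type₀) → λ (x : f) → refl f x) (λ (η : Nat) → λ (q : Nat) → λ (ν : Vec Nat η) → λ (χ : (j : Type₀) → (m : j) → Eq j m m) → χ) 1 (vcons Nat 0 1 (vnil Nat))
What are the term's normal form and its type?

resulting normal form:
  λ (σ : Type₀) → λ (d : σ) → refl σ d
inferred type:
  (σ : Type₀) → (d : σ) → Eq σ d d
observation: the leftmost-outermost redex is an elimVec iota-redex, and normalization takes 6 steps.


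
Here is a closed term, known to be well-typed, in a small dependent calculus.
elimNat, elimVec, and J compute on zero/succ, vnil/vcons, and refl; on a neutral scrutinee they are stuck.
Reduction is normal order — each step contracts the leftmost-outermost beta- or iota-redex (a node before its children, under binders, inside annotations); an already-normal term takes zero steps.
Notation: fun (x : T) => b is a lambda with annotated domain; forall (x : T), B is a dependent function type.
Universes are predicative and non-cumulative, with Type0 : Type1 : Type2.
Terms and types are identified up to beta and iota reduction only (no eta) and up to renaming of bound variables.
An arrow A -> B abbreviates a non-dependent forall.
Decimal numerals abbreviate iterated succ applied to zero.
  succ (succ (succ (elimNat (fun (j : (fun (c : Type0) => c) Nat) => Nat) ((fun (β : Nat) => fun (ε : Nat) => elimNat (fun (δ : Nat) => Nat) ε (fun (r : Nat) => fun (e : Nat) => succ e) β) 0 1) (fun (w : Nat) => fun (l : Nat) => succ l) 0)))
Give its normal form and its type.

resulting normal form:
  4
type:
  Nat
observation: contracting an elimNat iota-redex first, the term normalizes in 4 steps.


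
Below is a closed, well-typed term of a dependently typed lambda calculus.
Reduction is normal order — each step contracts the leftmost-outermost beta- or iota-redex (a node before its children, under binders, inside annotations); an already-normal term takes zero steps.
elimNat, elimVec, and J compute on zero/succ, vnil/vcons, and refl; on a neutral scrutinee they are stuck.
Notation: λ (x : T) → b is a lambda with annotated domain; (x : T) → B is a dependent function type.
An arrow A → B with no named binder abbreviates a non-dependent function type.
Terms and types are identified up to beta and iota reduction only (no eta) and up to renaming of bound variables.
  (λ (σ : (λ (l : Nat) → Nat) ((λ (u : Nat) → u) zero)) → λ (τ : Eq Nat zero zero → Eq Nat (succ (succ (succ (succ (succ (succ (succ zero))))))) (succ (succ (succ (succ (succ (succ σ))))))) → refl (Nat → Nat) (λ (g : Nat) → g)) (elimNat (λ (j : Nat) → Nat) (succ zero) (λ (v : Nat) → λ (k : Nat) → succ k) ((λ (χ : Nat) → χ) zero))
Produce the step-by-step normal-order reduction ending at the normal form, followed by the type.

normal-order reduction:
  (λ (σ : (λ (l : Nat) → Nat) ((λ (u : Nat) → u) zero)) → λ (τ : Eq Nat zero zero → Eq Nat (succ (succ (succ (succ (succ (succ (succ zero))))))) (succ (succ (succ (succ (succ (succ σ))))))) → refl (Nat → Nat) (λ (g : Nat) → g)) (elimNat (λ (j : Nat) → Nat) (succ zero) (λ (v : Nat) → λ (k : Nat) → succ k) ((λ (χ : Nat) → χ) zero))
  ~> λ (σ : Eq Nat zero zero → Eq Nat (succ (succ (succ (succ (succ (succ (succ zero))))))) (succ (succ (succ (succ (succ (succ (elimNat (λ (l : Nat) → Nat) (succ zero) (λ (u : Nat) → λ (τ : Nat) → succ τ) ((λ (g : Nat) → g) zero))))))))) → refl (Nat → Nat) (λ (j : Nat) → j)
  ~> λ (σ : Eq Nat zero zero → Eq Nat (succ (succ (succ (succ (succ (succ (succ zero))))))) (succ (succ (succ (succ (succ (succ (elimNat (λ (l : Nat) → Nat) (succ zero) (λ (u : Nat) → λ (τ : Nat) → succ τ) zero)))))))) → refl (Nat → Nat) (λ (g : Nat) → g)
  ~> λ (σ : Eq Nat zero zero → Eq Nat (succ (succ (succ (succ (succ (succ (succ zero))))))) (succ (succ (succ (succ (succ (succ (succ zero)))))))) → refl (Nat → Nat) (λ (l : Nat) → l)
the term's type:
  (Eq Nat zero zero → Eq Nat (succ (succ (succ (succ (succ (succ (succ zero))))))) (succ (succ (succ (succ (succ (succ (succ zero)))))))) → Eq (Nat → Nat) (λ (σ : Nat) → σ) (λ (l : Nat) → l)


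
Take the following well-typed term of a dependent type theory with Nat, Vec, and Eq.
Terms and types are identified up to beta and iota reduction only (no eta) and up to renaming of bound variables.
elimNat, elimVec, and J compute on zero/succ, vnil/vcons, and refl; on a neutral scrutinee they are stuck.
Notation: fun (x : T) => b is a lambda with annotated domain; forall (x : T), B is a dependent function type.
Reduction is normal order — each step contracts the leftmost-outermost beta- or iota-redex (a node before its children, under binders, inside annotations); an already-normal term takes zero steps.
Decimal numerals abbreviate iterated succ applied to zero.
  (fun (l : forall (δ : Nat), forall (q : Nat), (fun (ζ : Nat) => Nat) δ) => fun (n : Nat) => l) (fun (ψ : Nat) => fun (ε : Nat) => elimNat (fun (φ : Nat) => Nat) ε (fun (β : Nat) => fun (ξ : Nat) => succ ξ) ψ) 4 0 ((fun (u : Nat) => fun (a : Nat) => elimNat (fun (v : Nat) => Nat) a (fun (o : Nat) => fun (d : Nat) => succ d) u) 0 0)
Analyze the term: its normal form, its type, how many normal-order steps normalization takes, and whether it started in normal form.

resulting normal form:
  0
type:
  Nat
steps to reach normal form (normal order): 8
started in normal form: no
first contracted redex: a beta-redex


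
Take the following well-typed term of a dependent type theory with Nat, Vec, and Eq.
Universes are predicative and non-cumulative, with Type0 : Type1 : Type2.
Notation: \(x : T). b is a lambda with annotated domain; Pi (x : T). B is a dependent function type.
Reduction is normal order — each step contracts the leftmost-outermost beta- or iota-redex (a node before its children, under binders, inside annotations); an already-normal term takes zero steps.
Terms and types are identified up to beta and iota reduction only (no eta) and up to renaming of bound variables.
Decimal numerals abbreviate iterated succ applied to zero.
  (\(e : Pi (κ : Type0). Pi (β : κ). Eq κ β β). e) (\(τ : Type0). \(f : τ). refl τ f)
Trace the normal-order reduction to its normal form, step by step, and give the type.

normal-order reduction:
  (\(e : Pi (κ : Type0). Pi (β : κ). Eq κ β β). e) (\(τ : Type0). \(f : τ). refl τ f)
  ~> \(e : Type0). \(κ : e). refl e κ
type:
  Pi (e : Type0). Pi (κ : e). Eq e κ κ


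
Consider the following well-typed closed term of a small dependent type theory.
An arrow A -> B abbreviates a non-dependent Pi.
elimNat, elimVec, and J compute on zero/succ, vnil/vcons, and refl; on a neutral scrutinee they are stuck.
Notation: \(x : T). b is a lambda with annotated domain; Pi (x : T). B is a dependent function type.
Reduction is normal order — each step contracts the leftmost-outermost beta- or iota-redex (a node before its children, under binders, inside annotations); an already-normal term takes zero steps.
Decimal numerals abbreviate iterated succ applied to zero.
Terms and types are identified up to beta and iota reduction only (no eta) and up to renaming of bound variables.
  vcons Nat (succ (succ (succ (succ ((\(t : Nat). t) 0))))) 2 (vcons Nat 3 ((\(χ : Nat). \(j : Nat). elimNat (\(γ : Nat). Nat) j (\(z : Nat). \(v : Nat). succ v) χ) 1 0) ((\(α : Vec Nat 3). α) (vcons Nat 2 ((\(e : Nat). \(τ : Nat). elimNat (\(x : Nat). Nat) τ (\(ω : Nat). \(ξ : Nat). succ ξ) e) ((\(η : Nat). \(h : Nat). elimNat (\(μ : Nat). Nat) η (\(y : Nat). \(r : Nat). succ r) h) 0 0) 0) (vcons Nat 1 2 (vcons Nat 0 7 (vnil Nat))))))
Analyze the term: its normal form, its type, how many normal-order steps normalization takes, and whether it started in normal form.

reduced normal form:
  vcons Nat 4 2 (vcons Nat 3 1 (vcons Nat 2 0 (vcons Nat 1 2 (vcons Nat 0 7 (vnil Nat)))))
type:
  Vec Nat 5
normal-order step count: 14
started in normal form: no
first contracted redex: a beta-redex


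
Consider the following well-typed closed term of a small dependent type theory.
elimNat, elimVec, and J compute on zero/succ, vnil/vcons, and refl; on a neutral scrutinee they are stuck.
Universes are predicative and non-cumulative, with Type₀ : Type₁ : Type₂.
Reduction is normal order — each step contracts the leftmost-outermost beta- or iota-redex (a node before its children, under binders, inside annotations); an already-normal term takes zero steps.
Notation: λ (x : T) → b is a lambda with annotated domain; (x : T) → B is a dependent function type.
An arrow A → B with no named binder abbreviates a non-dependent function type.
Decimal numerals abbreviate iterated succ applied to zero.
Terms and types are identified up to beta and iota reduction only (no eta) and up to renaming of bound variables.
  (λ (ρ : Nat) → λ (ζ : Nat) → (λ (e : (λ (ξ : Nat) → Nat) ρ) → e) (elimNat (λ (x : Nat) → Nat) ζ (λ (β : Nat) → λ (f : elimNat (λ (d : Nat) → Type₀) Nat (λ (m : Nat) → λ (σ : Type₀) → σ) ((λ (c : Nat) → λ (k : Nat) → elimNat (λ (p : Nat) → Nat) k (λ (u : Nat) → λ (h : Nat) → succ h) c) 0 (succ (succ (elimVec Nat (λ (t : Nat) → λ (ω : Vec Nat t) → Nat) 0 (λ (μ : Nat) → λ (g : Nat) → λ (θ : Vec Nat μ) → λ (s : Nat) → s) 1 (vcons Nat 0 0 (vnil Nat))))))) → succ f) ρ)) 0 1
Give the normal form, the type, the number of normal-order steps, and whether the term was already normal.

resulting normal form:
  1
the term's type:
  Nat
normal-order step count: 4
already normal: no
first redex: a beta-redex


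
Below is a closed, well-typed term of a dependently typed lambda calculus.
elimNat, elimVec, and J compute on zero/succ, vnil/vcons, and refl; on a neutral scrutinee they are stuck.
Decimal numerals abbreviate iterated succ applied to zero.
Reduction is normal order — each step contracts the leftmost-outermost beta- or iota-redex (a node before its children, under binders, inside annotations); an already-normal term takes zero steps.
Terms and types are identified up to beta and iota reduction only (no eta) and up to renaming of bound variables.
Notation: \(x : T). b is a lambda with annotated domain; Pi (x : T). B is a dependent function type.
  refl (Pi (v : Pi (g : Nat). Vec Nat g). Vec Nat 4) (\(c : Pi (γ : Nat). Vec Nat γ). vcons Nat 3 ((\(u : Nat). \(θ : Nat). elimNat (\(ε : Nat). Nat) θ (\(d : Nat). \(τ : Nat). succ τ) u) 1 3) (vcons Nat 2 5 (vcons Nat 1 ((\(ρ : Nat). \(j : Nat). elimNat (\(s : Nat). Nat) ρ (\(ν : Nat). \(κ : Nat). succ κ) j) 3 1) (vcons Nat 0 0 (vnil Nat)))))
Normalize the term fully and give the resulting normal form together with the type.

resulting normal form:
  refl (Pi (v : Pi (g : Nat). Vec Nat g). Vec Nat 4) (\(c : Pi (γ : Nat). Vec Nat γ). vcons Nat 3 4 (vcons Nat 2 5 (vcons Nat 1 4 (vcons Nat 0 0 (vnil Nat)))))
inferred type:
  Eq (Pi (v : Pi (g : Nat). Vec Nat g). Vec Nat 4) (\(c : Pi (γ : Nat). Vec Nat γ). vcons Nat 3 4 (vcons Nat 2 5 (vcons Nat 1 4 (vcons Nat 0 0 (vnil Nat))))) (\(u : Pi (θ : Nat). Vec Nat θ). vcons Nat 3 4 (vcons Nat 2 5 (vcons Nat 1 4 (vcons Nat 0 0 (vnil Nat)))))
observation: the first redex contracted is a beta-redex; the normal form is reached in 12 normal-order steps.


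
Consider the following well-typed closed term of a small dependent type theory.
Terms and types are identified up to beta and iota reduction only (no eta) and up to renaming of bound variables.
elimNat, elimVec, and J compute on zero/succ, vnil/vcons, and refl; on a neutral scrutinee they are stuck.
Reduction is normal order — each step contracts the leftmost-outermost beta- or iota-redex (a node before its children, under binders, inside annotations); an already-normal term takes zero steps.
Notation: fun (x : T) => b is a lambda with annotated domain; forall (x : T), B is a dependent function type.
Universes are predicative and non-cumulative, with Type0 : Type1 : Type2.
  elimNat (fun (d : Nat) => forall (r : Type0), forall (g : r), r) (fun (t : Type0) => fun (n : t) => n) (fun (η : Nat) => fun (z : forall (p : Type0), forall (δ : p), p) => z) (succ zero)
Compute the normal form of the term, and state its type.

reduced normal form:
  fun (d : Type0) => fun (r : d) => r
inferred type:
  forall (d : Type0), forall (r : d), d


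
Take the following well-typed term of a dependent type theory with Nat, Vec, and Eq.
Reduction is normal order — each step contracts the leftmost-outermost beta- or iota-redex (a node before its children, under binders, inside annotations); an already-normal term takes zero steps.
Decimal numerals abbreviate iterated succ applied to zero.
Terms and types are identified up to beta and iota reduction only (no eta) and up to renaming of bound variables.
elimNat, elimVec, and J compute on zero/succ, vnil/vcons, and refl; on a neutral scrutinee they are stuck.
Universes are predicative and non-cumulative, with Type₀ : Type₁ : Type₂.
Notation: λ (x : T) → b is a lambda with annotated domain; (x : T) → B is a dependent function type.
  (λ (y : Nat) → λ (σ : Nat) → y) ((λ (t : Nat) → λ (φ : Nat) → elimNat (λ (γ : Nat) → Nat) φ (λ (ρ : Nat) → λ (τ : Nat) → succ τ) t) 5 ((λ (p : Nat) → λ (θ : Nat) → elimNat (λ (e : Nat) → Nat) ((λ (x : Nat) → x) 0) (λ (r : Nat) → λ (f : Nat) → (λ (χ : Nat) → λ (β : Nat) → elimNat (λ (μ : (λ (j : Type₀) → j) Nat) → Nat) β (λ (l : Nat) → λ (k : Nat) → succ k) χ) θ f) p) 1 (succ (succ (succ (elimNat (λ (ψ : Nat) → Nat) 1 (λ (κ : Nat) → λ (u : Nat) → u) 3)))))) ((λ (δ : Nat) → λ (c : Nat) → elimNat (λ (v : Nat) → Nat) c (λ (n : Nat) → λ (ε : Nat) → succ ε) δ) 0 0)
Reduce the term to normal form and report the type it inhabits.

reduced normal form:
  9
the term's type:
  Nat


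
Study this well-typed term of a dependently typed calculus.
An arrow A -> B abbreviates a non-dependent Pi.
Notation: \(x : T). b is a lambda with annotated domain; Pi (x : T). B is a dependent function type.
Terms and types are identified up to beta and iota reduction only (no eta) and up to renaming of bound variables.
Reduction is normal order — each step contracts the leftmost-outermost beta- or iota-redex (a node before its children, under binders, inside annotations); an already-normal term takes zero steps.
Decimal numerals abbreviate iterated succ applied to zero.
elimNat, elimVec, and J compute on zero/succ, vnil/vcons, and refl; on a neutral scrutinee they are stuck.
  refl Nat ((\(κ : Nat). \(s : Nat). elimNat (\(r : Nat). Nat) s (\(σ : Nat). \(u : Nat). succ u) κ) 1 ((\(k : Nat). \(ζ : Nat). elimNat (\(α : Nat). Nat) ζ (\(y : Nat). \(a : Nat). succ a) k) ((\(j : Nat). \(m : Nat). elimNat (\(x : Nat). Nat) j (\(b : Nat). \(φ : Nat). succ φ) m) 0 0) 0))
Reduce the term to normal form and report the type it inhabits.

normal form:
  refl Nat 1
the term's type:
  Eq Nat 1 1
observation: 12 normal-order steps separate the term from its normal form.


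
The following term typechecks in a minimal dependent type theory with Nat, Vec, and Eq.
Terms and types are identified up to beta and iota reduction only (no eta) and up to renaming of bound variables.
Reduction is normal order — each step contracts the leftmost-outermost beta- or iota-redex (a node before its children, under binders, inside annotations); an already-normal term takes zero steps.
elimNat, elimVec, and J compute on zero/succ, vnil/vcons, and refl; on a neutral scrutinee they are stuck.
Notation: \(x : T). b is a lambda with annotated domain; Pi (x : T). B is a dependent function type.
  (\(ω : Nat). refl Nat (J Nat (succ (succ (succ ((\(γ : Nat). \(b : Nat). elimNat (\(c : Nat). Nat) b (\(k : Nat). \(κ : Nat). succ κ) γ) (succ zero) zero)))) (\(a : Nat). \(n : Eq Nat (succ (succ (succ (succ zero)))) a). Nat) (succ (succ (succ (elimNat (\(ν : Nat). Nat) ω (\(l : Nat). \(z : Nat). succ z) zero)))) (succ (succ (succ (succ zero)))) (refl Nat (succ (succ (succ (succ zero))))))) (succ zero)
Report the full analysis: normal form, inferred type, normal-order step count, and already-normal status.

resulting normal form:
  refl Nat (succ (succ (succ (succ zero))))
inferred type:
  Eq Nat (succ (succ (succ (succ zero)))) (succ (succ (succ (succ zero))))
reduction steps (normal order): 3
started in normal form: no
first redex: a beta-redex


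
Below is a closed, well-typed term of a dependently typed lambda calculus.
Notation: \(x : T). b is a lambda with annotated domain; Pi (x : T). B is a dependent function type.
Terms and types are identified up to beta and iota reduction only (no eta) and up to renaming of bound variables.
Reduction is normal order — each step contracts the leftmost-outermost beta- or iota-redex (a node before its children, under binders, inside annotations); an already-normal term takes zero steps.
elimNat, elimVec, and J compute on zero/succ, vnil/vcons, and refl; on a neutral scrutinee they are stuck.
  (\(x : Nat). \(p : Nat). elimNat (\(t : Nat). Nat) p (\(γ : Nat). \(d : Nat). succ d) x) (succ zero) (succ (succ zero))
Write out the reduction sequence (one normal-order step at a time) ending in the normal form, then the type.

normal-order reduction sequence:
  (\(x : Nat). \(p : Nat). elimNat (\(t : Nat). Nat) p (\(γ : Nat). \(d : Nat). succ d) x) (succ zero) (succ (succ zero))
  ~> (\(x : Nat). elimNat (\(p : Nat). Nat) x (\(t : Nat). \(γ : Nat). succ γ) (succ zero)) (succ (succ zero))
  ~> elimNat (\(x : Nat). Nat) (succ (succ zero)) (\(p : Nat). \(t : Nat). succ t) (succ zero)
  ~> (\(x : Nat). \(p : Nat). succ p) zero (elimNat (\(t : Nat). Nat) (succ (succ zero)) (\(γ : Nat). \(d : Nat). succ d) zero)
  ~> (\(x : Nat). succ x) (elimNat (\(p : Nat). Nat) (succ (succ zero)) (\(t : Nat). \(γ : Nat). succ γ) zero)
  ~> succ (elimNat (\(x : Nat). Nat) (succ (succ zero)) (\(p : Nat). \(t : Nat). succ t) zero)
  ~> succ (succ (succ zero))
the term's type:
  Nat


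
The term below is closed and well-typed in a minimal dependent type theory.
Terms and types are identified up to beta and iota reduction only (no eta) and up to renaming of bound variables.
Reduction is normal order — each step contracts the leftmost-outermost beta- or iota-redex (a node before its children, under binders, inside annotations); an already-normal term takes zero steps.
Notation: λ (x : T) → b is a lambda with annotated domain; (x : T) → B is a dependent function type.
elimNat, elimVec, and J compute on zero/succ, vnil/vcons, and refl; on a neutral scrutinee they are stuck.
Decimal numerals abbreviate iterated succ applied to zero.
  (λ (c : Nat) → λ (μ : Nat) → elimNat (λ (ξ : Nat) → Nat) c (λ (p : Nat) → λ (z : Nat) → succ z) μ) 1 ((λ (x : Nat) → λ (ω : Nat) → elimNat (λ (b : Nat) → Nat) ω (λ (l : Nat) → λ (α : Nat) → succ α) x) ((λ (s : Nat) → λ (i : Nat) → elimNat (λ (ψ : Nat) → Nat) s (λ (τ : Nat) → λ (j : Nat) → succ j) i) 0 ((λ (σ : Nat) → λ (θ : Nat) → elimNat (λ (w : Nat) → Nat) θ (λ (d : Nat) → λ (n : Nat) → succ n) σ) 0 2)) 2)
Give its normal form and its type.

resulting normal form:
  5
the term's type:
  Nat


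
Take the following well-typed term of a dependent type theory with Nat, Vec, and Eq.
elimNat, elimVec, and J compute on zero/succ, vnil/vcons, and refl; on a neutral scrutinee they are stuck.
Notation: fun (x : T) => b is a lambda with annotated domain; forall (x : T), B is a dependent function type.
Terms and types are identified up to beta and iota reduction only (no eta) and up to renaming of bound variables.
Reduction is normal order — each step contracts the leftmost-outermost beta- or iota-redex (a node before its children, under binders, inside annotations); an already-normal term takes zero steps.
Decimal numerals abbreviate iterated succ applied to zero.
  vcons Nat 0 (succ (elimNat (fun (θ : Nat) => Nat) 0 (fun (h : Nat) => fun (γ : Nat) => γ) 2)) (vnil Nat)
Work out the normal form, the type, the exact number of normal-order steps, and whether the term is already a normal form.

normal form:
  vcons Nat 0 1 (vnil Nat)
the term's type:
  Vec Nat 1
steps to reach normal form (normal order): 7
term was already normal: no
first redex: an elimNat iota-redex
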